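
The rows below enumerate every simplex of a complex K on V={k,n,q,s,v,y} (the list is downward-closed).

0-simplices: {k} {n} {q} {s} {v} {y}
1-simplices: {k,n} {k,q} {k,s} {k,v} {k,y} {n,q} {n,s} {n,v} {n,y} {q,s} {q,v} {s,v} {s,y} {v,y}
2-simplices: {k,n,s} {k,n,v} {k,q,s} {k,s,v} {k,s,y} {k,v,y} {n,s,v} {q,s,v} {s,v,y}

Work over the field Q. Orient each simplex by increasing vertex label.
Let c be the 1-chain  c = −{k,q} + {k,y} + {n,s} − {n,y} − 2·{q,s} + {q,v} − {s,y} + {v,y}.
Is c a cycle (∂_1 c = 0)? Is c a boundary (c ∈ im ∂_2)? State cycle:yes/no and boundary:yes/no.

n_0=6 n_1=14 n_2=9  [Q]
∂1: piv[kn,kq,ks,kv,ky] rk=5  ker:nq,ns,nv,ny,qs,qv,sv,sy,vy
∂2: piv[kns,knv,kqs,ksv,ksy,kvy,qsv] rk=7  ker:nsv,svy
∂1c = 0
c vs im∂2: residual ≠ 0 ⇒ not boundary

cycle:yes boundary:no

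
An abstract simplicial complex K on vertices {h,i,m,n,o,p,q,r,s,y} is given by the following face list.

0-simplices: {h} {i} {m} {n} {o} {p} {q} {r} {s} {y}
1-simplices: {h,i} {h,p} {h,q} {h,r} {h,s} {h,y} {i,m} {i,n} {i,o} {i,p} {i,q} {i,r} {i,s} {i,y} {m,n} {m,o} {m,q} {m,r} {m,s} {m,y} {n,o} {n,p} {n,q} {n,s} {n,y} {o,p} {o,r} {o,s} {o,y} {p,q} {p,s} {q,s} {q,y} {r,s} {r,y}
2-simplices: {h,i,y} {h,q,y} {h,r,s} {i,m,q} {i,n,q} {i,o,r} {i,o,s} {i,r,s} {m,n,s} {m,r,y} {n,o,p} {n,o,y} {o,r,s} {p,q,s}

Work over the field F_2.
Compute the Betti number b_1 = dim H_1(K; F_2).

b_1=13

n_0=10 n_1=35 n_2=14  [Z2]
∂1: piv[hi,hp,hq,hr,hs,hy,im,in,io] rk=9  ker:ip,iq,ir,is,iy,mn,mo,mq,mr,ms,my,no,np,nq,ns,ny,op,or,os,oy,pq,ps,qs,qy,rs,ry
∂2: piv[hiy,hqy,hrs,imq,inq,ior,ios,irs,mns,mry,nop,noy,pqs] rk=13  ker:ors
b_1=(35−9)−13=13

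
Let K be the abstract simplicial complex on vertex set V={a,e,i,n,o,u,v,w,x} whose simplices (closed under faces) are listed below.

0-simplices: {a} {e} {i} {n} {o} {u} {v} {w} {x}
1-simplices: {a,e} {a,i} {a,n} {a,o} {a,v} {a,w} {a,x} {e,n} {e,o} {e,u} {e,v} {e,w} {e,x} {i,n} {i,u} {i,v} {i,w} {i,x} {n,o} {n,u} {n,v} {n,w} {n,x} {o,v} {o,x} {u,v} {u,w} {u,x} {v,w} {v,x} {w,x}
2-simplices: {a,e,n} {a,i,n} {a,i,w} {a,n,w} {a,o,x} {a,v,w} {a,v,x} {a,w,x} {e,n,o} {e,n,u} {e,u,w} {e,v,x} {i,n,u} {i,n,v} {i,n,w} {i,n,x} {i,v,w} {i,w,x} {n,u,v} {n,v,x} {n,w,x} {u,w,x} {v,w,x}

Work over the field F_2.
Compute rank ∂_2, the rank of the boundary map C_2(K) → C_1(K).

rank∂_2=19

n_0=9 n_1=31 n_2=23  [Z2]
∂1: piv[ae,ai,an,ao,av,aw,ax,eu] rk=8  ker:en,eo,ev,ew,ex,in,iu,iv,iw,ix,no,nu,nv,nw,nx,ov,ox,uv,uw,ux,vw,vx,wx
∂2: piv[aen,ain,aiw,anw,aox,avw,avx,awx,eno,enu,euw,evx,inu,inv,inx,ivw,iwx,nuv,uwx] rk=19  ker:inw,nvx,nwx,vwx
rk∂_2=19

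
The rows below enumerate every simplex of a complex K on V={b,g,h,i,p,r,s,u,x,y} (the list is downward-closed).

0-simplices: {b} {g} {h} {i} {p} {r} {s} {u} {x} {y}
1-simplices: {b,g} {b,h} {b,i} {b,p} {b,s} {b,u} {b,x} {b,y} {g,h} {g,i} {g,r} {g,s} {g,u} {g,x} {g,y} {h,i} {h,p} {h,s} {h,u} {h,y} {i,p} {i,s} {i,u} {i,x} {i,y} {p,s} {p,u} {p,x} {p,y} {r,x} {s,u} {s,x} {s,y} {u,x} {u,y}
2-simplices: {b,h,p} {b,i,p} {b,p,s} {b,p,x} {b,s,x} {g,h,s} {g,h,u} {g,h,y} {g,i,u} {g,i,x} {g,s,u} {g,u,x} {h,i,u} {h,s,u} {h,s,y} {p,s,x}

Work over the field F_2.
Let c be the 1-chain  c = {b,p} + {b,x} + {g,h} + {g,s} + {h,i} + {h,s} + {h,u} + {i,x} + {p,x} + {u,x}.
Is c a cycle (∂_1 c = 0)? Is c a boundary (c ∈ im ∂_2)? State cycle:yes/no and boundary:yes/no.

n_0=10 n_1=35 n_2=16  [Z2]
∂1: piv[bg,bh,bi,bp,bs,bu,bx,by,gr] rk=9  ker:gh,gi,gs,gu,gx,gy,hi,hp,hs,hu,hy,ip,is,iu,ix,iy,ps,pu,px,py,rx,su,sx,sy,ux,uy
∂2: piv[bhp,bip,bps,bpx,bsx,ghs,ghu,ghy,giu,gix,gsu,gux,hiu,hsy] rk=14  ker:hsu,psx
∂1c = 0
c vs im∂2: reduces to 0 ⇒ boundary

cycle:yes boundary:yes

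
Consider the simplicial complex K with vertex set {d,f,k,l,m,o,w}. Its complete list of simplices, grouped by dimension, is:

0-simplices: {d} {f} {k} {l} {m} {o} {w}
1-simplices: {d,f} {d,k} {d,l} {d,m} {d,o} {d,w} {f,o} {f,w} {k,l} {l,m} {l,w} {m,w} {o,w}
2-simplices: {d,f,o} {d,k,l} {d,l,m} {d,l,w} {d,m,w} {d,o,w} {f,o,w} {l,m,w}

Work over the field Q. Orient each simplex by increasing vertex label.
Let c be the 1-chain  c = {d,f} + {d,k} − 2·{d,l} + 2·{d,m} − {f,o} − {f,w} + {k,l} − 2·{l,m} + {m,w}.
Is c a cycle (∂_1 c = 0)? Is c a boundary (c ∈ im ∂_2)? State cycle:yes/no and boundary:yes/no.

n_0=7 n_1=13 n_2=8  [Q]
∂1: piv[df,dk,dl,dm,do,dw] rk=6  ker:fo,fw,kl,lm,lw,mw,ow
∂2: piv[dfo,dkl,dlm,dlw,dmw,dow,fow] rk=7  ker:lmw
∂1c = −2·{d} + 3·{f} + {l} − {m} − {o}

cycle:no boundary:no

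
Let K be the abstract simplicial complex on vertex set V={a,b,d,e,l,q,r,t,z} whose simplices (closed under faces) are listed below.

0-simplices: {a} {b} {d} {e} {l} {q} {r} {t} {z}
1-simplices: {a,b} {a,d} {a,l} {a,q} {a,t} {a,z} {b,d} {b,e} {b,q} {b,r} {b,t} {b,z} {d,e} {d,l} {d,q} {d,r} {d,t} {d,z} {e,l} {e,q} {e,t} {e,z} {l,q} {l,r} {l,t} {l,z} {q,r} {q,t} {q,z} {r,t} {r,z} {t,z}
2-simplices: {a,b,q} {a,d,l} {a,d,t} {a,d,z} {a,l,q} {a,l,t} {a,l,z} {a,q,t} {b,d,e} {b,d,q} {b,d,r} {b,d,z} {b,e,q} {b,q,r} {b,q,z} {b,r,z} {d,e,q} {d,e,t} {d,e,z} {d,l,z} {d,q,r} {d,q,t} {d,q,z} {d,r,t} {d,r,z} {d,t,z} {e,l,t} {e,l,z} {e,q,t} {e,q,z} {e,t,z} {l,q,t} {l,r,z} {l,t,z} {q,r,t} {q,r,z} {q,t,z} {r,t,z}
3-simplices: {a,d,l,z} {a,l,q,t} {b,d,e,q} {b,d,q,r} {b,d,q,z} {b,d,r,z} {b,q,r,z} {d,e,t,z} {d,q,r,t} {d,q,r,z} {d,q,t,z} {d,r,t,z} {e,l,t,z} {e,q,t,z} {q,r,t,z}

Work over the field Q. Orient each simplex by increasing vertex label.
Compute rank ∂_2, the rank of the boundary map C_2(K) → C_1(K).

n_0=9 n_1=32 n_2=38 n_3=15  [Q]
∂1: piv[ab,ad,al,aq,at,az,be,br] rk=8  ker:bd,bq,bt,bz,de,dl,dq,dr,dt,dz,el,eq,et,ez,lq,lr,lt,lz,qr,qt,qz,rt,rz,tz
∂2: piv[abq,adl,adt,adz,alq,alt,alz,aqt,bde,bdq,bdr,bdz,beq,bqr,bqz,brz,det,dez,dqt,drt,dtz,elt,lrz] rk=23  ker:deq,dlz,dqr,dqz,drz,elz,eqt,eqz,etz,lqt,ltz,qrt,qrz,qtz,rtz
∂3: piv[adlz,alqt,bdeq,bdqr,bdqz,bdrz,bqrz,detz,dqrt,dqtz,drtz,eltz,eqtz] rk=13  ker:dqrz,qrtz
rk∂_2=23

rank∂_2=23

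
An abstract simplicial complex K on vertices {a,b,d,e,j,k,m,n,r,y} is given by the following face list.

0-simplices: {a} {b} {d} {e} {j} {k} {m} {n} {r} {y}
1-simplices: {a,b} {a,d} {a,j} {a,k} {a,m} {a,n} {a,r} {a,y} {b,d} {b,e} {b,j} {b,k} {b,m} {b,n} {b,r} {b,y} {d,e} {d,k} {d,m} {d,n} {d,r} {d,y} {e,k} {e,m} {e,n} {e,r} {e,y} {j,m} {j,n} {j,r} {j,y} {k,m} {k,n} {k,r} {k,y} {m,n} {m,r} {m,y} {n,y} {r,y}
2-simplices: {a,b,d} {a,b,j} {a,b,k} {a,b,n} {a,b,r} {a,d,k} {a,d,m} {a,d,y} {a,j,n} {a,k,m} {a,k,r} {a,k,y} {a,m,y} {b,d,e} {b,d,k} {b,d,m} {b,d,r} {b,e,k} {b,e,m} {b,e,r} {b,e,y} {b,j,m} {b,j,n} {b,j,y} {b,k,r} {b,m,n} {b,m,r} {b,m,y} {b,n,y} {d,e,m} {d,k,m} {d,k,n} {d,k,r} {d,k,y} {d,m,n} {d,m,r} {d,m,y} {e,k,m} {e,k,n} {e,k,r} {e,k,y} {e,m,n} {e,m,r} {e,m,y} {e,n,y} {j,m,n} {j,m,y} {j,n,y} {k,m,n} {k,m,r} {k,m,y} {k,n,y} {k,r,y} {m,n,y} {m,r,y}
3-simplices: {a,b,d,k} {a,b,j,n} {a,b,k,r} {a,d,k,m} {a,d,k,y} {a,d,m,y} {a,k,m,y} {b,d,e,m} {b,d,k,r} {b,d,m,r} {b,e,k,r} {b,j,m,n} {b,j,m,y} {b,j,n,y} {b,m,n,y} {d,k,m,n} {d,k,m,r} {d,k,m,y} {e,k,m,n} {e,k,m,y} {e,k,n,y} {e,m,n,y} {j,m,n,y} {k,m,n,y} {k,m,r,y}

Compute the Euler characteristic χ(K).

χ(K)=0

n_0=10 n_1=40 n_2=55 n_3=25
χ=+10−40+55−25=0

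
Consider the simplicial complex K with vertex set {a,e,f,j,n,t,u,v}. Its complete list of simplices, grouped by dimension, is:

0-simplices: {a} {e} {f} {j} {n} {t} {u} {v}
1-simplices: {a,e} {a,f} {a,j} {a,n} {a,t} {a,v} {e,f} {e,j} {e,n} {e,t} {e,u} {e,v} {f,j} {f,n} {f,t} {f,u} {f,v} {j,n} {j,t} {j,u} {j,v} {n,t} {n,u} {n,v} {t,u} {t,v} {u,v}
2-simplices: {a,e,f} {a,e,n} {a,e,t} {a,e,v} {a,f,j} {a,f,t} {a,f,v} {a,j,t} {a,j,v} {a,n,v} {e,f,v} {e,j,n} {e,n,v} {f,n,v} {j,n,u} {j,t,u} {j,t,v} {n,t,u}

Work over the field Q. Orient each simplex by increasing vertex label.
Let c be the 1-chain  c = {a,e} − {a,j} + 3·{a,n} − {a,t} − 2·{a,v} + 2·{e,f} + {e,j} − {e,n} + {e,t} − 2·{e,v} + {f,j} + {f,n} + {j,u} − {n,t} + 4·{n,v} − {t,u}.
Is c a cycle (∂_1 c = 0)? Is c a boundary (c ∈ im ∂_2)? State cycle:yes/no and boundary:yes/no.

n_0=8 n_1=27 n_2=18  [Q]
∂1: piv[ae,af,aj,an,at,av,eu] rk=7  ker:ef,ej,en,et,ev,fj,fn,ft,fu,fv,jn,jt,ju,jv,nt,nu,nv,tu,tv,uv
∂2: piv[aef,aen,aet,aev,afj,aft,afv,ajt,ajv,anv,ejn,fnv,jnu,jtu,jtv,ntu] rk=16  ker:efv,env
∂1c = 0
c vs im∂2: reduces to 0 ⇒ boundary

cycle:yes boundary:yes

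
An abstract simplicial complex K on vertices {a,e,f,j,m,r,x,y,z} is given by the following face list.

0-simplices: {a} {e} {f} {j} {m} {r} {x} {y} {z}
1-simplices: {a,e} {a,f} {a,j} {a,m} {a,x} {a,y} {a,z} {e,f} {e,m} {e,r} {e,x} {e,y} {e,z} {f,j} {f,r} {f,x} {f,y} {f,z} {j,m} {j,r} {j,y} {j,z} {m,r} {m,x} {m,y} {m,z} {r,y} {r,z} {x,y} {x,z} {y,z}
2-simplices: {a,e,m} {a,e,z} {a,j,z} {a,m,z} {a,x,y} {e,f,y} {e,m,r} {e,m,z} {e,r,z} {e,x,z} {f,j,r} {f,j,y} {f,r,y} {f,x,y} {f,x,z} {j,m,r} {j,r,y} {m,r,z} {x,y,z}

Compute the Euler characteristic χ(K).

n_0=9 n_1=31 n_2=19
χ=+9−31+19=-3

χ(K)=-3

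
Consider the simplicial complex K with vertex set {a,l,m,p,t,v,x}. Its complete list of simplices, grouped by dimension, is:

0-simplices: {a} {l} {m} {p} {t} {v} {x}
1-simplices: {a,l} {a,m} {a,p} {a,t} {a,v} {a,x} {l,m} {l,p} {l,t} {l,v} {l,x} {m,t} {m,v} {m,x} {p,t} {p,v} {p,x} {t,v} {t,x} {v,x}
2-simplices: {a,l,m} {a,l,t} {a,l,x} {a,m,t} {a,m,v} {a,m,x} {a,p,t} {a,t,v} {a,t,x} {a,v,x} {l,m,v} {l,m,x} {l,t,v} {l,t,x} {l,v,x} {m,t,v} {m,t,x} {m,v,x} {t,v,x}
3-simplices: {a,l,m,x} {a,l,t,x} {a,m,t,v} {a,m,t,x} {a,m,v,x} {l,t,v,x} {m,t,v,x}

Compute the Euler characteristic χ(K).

χ(K)=-1

n_0=7 n_1=20 n_2=19 n_3=7
χ=+7−20+19−7=-1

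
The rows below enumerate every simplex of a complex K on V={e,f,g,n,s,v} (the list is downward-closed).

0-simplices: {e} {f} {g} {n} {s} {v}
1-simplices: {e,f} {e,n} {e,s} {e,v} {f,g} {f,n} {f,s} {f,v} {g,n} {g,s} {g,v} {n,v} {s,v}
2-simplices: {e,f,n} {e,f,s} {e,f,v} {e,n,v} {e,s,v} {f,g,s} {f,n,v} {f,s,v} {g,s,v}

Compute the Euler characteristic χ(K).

χ(K)=2

n_0=6 n_1=13 n_2=9
χ=+6−13+9=2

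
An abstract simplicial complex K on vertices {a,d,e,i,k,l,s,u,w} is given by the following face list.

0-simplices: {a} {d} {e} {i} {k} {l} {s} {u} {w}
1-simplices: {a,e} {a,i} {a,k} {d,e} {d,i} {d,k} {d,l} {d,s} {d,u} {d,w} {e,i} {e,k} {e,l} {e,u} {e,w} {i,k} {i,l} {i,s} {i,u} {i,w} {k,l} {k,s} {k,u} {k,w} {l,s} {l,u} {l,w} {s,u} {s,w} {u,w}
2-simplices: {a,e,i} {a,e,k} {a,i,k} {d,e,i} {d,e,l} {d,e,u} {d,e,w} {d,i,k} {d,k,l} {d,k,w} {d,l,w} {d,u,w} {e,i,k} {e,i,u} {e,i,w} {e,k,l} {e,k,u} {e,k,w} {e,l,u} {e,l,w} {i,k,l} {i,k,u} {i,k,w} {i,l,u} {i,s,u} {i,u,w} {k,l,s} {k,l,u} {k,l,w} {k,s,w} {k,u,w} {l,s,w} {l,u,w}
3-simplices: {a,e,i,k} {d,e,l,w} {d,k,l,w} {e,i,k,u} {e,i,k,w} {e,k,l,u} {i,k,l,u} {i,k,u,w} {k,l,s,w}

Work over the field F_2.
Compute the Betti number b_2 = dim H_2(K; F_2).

n_0=9 n_1=30 n_2=33 n_3=9  [Z2]
∂1: piv[ae,ai,ak,de,dl,ds,du,dw] rk=8  ker:di,dk,ei,ek,el,eu,ew,ik,il,is,iu,iw,kl,ks,ku,kw,ls,lu,lw,su,sw,uw
∂2: piv[aei,aek,aik,dei,del,deu,dew,dik,dkl,dkw,dlw,duw,eiu,eiw,eku,elu,ikl,isu,kls,ksw] rk=20  ker:eik,ekl,ekw,elw,iku,ikw,ilu,iuw,klu,klw,kuw,lsw,luw
∂3: piv[aeik,delw,dklw,eiku,eikw,eklu,iklu,ikuw,klsw] rk=9
b_2=(33−20)−9=4

b_2=4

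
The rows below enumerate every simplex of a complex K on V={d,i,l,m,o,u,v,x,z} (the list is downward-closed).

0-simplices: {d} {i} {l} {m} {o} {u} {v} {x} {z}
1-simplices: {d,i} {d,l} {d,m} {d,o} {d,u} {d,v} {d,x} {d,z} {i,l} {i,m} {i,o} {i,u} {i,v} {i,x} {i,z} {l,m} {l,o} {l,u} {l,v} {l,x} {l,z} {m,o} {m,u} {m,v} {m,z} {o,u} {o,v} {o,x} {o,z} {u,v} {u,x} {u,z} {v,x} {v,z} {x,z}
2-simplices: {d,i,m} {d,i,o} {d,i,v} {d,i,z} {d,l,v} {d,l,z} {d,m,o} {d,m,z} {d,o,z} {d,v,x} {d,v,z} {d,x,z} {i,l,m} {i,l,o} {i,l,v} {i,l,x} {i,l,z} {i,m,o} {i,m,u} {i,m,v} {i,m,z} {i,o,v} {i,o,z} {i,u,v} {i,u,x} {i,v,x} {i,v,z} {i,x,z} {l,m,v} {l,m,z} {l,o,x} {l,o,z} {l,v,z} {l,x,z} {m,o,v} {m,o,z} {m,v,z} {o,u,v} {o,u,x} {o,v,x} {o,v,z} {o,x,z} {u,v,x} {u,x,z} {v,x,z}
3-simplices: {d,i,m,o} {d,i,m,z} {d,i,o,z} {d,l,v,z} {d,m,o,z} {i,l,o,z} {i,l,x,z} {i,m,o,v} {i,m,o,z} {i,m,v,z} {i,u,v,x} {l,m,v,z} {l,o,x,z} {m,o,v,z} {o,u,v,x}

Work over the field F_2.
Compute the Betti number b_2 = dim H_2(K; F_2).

n_0=9 n_1=35 n_2=45 n_3=15  [Z2]
∂1: piv[di,dl,dm,do,du,dv,dx,dz] rk=8  ker:il,im,io,iu,iv,ix,iz,lm,lo,lu,lv,lx,lz,mo,mu,mv,mz,ou,ov,ox,oz,uv,ux,uz,vx,vz,xz
∂2: piv[dim,dio,div,diz,dlv,dlz,dmo,dmz,doz,dvx,dvz,dxz,ilm,ilo,ilv,ilx,imu,imv,iov,iuv,iux,ivx,lox,ouv,uxz] rk=25  ker:ilz,imo,imz,ioz,ivz,ixz,lmv,lmz,loz,lvz,lxz,mov,moz,mvz,oux,ovx,ovz,oxz,uvx,vxz
∂3: piv[dimo,dimz,dioz,dlvz,dmoz,iloz,ilxz,imov,imvz,iuvx,lmvz,loxz,movz,ouvx] rk=14  ker:imoz
b_2=(45−25)−14=6

b_2=6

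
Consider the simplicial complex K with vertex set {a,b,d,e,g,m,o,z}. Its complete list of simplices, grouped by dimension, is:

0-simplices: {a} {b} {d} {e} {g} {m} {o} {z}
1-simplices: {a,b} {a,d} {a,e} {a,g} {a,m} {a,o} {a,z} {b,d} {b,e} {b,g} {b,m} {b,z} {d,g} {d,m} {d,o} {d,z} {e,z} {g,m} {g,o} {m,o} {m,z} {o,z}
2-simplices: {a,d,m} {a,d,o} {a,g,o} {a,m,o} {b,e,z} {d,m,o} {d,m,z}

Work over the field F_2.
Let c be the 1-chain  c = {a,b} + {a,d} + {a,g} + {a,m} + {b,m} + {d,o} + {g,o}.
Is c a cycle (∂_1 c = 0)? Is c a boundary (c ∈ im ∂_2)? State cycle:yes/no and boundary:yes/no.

cycle:yes boundary:no

n_0=8 n_1=22 n_2=7  [Z2]
∂1: piv[ab,ad,ae,ag,am,ao,az] rk=7  ker:bd,be,bg,bm,bz,dg,dm,do,dz,ez,gm,go,mo,mz,oz
∂2: piv[adm,ado,ago,amo,bez,dmz] rk=6  ker:dmo
∂1c = 0
c vs im∂2: residual ≠ 0 ⇒ not boundary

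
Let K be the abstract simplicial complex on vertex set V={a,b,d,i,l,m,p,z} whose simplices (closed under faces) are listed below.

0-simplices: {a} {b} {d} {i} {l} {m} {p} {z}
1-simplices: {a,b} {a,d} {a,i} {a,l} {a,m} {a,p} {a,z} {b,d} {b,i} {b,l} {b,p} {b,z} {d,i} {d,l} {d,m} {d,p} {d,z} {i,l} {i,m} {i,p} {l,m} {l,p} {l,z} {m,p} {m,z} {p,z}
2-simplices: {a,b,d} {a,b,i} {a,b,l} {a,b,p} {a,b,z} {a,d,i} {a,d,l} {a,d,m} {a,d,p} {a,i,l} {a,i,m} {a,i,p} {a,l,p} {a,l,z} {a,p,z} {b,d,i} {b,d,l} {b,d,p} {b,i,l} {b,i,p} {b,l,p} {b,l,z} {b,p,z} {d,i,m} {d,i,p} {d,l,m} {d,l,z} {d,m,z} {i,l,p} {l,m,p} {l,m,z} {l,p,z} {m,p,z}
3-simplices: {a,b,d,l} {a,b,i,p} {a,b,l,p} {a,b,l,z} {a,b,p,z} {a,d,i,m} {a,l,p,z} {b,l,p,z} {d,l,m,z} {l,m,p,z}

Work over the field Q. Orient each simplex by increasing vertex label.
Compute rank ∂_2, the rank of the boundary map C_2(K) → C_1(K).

n_0=8 n_1=26 n_2=33 n_3=10  [Q]
∂1: piv[ab,ad,ai,al,am,ap,az] rk=7  ker:bd,bi,bl,bp,bz,di,dl,dm,dp,dz,il,im,ip,lm,lp,lz,mp,mz,pz
∂2: piv[abd,abi,abl,abp,abz,adi,adl,adm,adp,ail,aim,aip,alp,alz,apz,dlm,dlz,dmz,lmp] rk=19  ker:bdi,bdl,bdp,bil,bip,blp,blz,bpz,dim,dip,ilp,lmz,lpz,mpz
∂3: piv[abdl,abip,ablp,ablz,abpz,adim,alpz,dlmz,lmpz] rk=9  ker:blpz
rk∂_2=19

rank∂_2=19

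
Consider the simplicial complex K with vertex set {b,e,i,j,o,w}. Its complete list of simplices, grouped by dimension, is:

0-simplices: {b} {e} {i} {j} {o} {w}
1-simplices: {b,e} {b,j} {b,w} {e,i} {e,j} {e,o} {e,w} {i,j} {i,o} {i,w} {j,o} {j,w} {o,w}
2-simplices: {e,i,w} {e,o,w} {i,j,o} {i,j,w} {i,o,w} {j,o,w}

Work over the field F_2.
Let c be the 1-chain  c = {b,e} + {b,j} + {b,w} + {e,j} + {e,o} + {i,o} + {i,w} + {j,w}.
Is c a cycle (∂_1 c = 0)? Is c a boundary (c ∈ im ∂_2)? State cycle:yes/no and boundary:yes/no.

n_0=6 n_1=13 n_2=6  [Z2]
∂1: piv[be,bj,bw,ei,eo] rk=5  ker:ej,ew,ij,io,iw,jo,jw,ow
∂2: piv[eiw,eow,ijo,ijw,iow] rk=5  ker:jow
∂1c = {b} + {e} + {j} + {w}

cycle:no boundary:no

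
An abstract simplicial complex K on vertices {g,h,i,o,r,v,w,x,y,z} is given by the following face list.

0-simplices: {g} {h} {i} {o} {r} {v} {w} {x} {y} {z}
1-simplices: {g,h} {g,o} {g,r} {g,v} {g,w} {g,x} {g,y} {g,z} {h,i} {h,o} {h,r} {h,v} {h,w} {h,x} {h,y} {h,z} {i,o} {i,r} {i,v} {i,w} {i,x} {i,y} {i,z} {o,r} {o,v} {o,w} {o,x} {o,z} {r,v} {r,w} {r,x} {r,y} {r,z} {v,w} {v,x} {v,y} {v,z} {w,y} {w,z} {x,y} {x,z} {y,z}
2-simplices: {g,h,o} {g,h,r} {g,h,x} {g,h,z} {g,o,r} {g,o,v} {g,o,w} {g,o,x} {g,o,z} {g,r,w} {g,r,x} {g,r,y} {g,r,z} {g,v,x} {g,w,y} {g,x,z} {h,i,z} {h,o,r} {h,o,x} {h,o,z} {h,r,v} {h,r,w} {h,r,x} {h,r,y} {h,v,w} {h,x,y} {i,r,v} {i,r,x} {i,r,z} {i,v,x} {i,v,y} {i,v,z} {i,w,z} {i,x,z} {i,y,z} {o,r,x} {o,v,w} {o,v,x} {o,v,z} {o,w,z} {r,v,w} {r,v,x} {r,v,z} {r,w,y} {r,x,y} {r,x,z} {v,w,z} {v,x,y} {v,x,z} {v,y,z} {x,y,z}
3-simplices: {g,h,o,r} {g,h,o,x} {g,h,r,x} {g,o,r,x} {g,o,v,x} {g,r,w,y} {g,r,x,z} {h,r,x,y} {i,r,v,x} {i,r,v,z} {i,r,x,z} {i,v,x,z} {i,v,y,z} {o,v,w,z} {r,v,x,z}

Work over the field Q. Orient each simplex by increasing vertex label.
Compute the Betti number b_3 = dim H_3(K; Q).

n_0=10 n_1=42 n_2=51 n_3=15  [Q]
∂1: piv[gh,go,gr,gv,gw,gx,gy,gz,hi] rk=9  ker:ho,hr,hv,hw,hx,hy,hz,io,ir,iv,iw,ix,iy,iz,or,ov,ow,ox,oz,rv,rw,rx,ry,rz,vw,vx,vy,vz,wy,wz,xy,xz,yz
∂2: piv[gho,ghr,ghx,ghz,gor,gov,gow,gox,goz,grw,grx,gry,grz,gvx,gwy,gxz,hiz,hrv,hrw,hry,hvw,hxy,irv,irx,irz,ivx,ivy,ivz,iwz,iyz,owz,vxy] rk=32  ker:hor,hox,hoz,hrx,ixz,orx,ovw,ovx,ovz,rvw,rvx,rvz,rwy,rxy,rxz,vwz,vxz,vyz,xyz
∂3: piv[ghor,ghox,ghrx,gorx,govx,grwy,grxz,hrxy,irvx,irvz,irxz,ivxz,ivyz,ovwz] rk=14  ker:rvxz
b_3=(15−14)−0=1

b_3=1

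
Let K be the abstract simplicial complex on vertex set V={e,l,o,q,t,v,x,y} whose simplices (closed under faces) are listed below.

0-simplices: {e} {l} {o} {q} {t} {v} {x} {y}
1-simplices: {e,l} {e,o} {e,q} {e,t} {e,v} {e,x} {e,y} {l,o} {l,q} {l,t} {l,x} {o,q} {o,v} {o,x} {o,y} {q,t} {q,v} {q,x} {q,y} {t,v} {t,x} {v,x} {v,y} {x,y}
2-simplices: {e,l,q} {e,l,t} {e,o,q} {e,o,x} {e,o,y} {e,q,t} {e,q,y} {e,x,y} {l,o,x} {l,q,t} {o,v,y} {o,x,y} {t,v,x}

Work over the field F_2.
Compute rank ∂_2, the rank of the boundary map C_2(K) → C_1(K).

n_0=8 n_1=24 n_2=13  [Z2]
∂1: piv[el,eo,eq,et,ev,ex,ey] rk=7  ker:lo,lq,lt,lx,oq,ov,ox,oy,qt,qv,qx,qy,tv,tx,vx,vy,xy
∂2: piv[elq,elt,eoq,eox,eoy,eqt,eqy,exy,lox,ovy,tvx] rk=11  ker:lqt,oxy
rk∂_2=11

rank∂_2=11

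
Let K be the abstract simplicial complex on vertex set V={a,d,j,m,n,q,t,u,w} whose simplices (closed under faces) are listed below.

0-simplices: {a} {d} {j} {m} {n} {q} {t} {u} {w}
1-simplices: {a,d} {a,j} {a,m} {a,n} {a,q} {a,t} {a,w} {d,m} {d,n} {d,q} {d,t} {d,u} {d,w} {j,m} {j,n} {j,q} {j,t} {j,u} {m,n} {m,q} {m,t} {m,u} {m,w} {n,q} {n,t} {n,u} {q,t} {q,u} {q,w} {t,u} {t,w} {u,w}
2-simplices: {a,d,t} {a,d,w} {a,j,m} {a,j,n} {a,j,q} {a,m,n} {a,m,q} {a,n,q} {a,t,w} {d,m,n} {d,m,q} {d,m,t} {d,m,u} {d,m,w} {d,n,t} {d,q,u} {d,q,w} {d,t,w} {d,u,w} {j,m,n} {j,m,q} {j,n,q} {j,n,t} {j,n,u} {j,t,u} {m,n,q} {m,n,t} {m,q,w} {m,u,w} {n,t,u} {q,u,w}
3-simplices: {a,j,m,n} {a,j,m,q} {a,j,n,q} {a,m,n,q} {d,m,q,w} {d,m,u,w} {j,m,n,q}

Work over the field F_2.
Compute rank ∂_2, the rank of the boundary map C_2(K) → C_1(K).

n_0=9 n_1=32 n_2=31 n_3=7  [Z2]
∂1: piv[ad,aj,am,an,aq,at,aw,du] rk=8  ker:dm,dn,dq,dt,dw,jm,jn,jq,jt,ju,mn,mq,mt,mu,mw,nq,nt,nu,qt,qu,qw,tu,tw,uw
∂2: piv[adt,adw,ajm,ajn,ajq,amn,amq,anq,atw,dmn,dmq,dmt,dmu,dmw,dnt,dqu,dqw,duw,jnt,jnu,jtu] rk=21  ker:dtw,jmn,jmq,jnq,mnq,mnt,mqw,muw,ntu,quw
∂3: piv[ajmn,ajmq,ajnq,amnq,dmqw,dmuw] rk=6  ker:jmnq
rk∂_2=21

rank∂_2=21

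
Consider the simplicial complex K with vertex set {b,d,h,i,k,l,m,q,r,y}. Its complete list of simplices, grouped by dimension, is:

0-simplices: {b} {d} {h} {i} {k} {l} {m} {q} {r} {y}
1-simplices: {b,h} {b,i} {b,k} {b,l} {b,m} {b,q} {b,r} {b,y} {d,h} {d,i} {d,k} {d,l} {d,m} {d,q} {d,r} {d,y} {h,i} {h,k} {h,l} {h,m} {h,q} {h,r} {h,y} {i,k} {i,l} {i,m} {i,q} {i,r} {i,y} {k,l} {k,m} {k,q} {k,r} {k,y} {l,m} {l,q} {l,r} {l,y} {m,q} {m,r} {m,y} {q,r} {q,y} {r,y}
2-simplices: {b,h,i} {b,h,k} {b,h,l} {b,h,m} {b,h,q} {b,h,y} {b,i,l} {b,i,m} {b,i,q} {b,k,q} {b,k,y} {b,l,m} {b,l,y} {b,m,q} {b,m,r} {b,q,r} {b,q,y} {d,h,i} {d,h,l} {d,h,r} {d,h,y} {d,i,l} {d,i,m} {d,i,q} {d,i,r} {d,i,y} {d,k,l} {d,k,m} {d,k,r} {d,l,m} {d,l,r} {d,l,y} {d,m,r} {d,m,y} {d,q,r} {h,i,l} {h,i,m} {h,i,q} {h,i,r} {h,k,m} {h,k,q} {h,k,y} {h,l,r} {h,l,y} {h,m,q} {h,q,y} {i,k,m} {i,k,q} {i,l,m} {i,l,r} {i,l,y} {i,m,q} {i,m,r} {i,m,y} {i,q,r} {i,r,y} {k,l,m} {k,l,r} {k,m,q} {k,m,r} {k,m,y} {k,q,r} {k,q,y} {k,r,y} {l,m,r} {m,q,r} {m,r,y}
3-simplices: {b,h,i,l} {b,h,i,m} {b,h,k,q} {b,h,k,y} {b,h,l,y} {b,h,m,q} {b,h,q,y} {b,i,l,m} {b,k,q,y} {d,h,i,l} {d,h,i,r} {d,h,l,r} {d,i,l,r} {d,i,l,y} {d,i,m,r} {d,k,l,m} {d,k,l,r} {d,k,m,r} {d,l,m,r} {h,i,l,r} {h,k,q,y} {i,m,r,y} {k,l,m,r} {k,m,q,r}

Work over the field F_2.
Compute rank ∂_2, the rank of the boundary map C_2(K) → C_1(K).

n_0=10 n_1=44 n_2=67 n_3=24  [Z2]
∂1: piv[bh,bi,bk,bl,bm,bq,br,by,dh] rk=9  ker:di,dk,dl,dm,dq,dr,dy,hi,hk,hl,hm,hq,hr,hy,ik,il,im,iq,ir,iy,kl,km,kq,kr,ky,lm,lq,lr,ly,mq,mr,my,qr,qy,ry
∂2: piv[bhi,bhk,bhl,bhm,bhq,bhy,bil,bim,biq,bkq,bky,blm,bly,bmq,bmr,bqr,bqy,dhi,dhl,dhr,dhy,dim,diq,dir,diy,dkl,dkm,dkr,dlr,dmr,dmy,hkm,ikm,iry] rk=34  ker:dil,dlm,dly,dqr,hil,him,hiq,hir,hkq,hky,hlr,hly,hmq,hqy,ikq,ilm,ilr,ily,imq,imr,imy,iqr,klm,klr,kmq,kmr,kmy,kqr,kqy,kry,lmr,mqr,mry
∂3: piv[bhil,bhim,bhkq,bhky,bhly,bhmq,bhqy,bilm,bkqy,dhil,dhir,dhlr,dilr,dily,dimr,dklm,dklr,dkmr,dlmr,imry,kmqr] rk=21  ker:hilr,hkqy,klmr
rk∂_2=34

rank∂_2=34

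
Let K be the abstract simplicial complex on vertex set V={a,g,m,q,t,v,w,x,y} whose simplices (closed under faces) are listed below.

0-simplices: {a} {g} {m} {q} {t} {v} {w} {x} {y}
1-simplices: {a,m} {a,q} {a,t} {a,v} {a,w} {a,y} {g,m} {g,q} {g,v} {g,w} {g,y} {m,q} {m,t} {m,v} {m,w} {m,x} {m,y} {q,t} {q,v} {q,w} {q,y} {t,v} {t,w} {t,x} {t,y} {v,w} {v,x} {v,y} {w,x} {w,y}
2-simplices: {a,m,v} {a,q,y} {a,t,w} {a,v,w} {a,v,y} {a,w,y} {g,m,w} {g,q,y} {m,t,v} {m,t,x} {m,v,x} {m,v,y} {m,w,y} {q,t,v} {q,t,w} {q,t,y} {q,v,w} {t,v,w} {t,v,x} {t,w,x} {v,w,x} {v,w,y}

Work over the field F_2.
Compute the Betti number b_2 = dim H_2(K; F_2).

n_0=9 n_1=30 n_2=22  [Z2]
∂1: piv[am,aq,at,av,aw,ay,gm,mx] rk=8  ker:gq,gv,gw,gy,mq,mt,mv,mw,my,qt,qv,qw,qy,tv,tw,tx,ty,vw,vx,vy,wx,wy
∂2: piv[amv,aqy,atw,avw,avy,awy,gmw,gqy,mtv,mtx,mvx,mvy,mwy,qtv,qtw,qty,qvw,twx] rk=18  ker:tvw,tvx,vwx,vwy
b_2=(22−18)−0=4

b_2=4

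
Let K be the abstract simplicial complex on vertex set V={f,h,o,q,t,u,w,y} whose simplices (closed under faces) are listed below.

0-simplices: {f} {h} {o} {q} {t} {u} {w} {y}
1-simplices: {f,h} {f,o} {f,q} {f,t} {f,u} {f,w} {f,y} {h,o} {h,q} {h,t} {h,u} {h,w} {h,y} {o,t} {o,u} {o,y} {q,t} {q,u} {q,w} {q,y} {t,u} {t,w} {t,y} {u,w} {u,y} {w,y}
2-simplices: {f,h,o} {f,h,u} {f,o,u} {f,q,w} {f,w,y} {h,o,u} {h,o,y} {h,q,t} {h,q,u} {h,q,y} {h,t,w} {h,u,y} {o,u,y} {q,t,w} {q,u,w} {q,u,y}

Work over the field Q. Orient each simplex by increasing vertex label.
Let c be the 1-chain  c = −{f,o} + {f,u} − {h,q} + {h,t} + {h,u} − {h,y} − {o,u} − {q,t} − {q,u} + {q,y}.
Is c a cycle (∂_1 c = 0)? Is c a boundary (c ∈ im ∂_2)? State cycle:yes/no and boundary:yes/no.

n_0=8 n_1=26 n_2=16  [Q]
∂1: piv[fh,fo,fq,ft,fu,fw,fy] rk=7  ker:ho,hq,ht,hu,hw,hy,ot,ou,oy,qt,qu,qw,qy,tu,tw,ty,uw,uy,wy
∂2: piv[fho,fhu,fou,fqw,fwy,hoy,hqt,hqu,hqy,htw,huy,qtw,quw] rk=13  ker:hou,ouy,quy
∂1c = 0
c vs im∂2: reduces to 0 ⇒ boundary

cycle:yes boundary:yes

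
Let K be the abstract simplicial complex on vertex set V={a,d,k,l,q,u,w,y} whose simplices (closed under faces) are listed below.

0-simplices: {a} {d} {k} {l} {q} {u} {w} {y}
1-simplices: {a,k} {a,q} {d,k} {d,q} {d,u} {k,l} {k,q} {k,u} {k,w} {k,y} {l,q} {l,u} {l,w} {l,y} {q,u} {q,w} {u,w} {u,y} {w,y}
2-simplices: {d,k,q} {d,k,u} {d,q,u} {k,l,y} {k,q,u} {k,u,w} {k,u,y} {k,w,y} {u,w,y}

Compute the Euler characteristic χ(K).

χ(K)=-2

n_0=8 n_1=19 n_2=9
χ=+8−19+9=-2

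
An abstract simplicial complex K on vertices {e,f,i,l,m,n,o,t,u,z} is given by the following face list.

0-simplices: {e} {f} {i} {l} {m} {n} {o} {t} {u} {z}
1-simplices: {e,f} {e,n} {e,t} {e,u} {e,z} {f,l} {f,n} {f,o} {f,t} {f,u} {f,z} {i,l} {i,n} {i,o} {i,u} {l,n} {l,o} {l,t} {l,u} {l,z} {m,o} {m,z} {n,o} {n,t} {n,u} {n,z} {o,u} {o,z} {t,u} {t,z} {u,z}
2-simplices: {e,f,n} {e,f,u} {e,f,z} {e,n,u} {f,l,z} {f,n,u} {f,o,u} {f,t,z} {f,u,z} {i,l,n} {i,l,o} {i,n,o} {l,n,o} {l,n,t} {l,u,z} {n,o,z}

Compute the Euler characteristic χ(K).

n_0=10 n_1=31 n_2=16
χ=+10−31+16=-5

χ(K)=-5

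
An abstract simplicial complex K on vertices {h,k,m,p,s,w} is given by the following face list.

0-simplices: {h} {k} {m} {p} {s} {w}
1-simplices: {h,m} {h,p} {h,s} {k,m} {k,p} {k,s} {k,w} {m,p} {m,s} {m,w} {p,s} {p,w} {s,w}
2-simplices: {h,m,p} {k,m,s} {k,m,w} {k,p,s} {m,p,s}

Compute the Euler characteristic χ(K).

n_0=6 n_1=13 n_2=5
χ=+6−13+5=-2

χ(K)=-2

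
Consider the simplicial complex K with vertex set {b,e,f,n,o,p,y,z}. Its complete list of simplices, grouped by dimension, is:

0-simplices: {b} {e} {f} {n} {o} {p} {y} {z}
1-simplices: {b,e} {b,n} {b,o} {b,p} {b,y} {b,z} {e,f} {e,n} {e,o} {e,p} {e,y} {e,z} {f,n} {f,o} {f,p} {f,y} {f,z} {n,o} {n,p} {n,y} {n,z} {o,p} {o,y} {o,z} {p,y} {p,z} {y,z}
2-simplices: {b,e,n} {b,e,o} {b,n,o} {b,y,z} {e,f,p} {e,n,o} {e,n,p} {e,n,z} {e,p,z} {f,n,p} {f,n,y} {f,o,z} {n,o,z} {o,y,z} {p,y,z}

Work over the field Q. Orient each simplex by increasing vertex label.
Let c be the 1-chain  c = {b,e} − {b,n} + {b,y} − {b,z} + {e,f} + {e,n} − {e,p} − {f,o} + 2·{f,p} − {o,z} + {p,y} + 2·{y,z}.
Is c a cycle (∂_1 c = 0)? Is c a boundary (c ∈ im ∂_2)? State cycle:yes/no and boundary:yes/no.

cycle:yes boundary:no

n_0=8 n_1=27 n_2=15  [Q]
∂1: piv[be,bn,bo,bp,by,bz,ef] rk=7  ker:en,eo,ep,ey,ez,fn,fo,fp,fy,fz,no,np,ny,nz,op,oy,oz,py,pz,yz
∂2: piv[ben,beo,bno,byz,efp,enp,enz,epz,fnp,fny,foz,noz,oyz,pyz] rk=14  ker:eno
∂1c = 0
c vs im∂2: residual ≠ 0 ⇒ not boundary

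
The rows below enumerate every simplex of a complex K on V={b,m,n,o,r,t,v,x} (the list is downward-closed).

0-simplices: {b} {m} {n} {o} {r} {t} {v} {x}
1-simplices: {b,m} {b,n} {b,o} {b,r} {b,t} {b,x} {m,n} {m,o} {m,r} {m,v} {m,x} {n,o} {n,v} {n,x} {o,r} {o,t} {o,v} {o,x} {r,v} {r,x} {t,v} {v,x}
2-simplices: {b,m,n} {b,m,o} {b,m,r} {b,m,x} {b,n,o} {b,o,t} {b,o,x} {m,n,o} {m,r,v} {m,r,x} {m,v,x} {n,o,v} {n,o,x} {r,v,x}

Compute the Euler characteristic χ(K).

χ(K)=0

n_0=8 n_1=22 n_2=14
χ=+8−22+14=0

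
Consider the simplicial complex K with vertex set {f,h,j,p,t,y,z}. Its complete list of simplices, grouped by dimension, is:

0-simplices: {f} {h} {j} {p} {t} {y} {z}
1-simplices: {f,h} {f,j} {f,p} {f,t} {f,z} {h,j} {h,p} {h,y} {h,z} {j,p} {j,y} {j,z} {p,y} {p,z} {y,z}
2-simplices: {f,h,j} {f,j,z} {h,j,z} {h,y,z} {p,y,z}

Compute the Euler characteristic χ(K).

χ(K)=-3

n_0=7 n_1=15 n_2=5
χ=+7−15+5=-3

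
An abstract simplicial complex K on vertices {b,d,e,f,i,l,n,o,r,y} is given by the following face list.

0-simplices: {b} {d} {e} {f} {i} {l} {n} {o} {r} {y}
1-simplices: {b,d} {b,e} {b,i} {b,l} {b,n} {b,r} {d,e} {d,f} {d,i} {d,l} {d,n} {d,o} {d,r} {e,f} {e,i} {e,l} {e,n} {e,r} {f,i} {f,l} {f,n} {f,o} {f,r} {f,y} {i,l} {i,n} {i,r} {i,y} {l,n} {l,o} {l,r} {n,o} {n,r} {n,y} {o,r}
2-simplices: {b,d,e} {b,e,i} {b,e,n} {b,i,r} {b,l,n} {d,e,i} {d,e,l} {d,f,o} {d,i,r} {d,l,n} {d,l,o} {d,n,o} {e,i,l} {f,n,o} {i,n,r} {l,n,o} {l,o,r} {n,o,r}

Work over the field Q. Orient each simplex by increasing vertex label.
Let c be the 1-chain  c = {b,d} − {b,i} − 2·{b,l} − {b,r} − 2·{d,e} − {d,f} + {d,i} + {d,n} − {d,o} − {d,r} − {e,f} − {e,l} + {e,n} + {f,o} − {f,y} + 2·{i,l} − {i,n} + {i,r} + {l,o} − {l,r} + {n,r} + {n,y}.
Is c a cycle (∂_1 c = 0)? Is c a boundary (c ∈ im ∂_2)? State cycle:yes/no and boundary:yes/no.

cycle:no boundary:no

n_0=10 n_1=35 n_2=18  [Q]
∂1: piv[bd,be,bi,bl,bn,br,df,do,fy] rk=9  ker:de,di,dl,dn,dr,ef,ei,el,en,er,fi,fl,fn,fo,fr,il,in,ir,iy,ln,lo,lr,no,nr,ny,or
∂2: piv[bde,bei,ben,bir,bln,dei,del,dfo,dir,dln,dlo,dno,eil,fno,inr,lor,nor] rk=17  ker:lno
∂1c = 3·{b} + 4·{d} − {e} − 2·{f} − 2·{i} − {l} − {n} + {o} − {r}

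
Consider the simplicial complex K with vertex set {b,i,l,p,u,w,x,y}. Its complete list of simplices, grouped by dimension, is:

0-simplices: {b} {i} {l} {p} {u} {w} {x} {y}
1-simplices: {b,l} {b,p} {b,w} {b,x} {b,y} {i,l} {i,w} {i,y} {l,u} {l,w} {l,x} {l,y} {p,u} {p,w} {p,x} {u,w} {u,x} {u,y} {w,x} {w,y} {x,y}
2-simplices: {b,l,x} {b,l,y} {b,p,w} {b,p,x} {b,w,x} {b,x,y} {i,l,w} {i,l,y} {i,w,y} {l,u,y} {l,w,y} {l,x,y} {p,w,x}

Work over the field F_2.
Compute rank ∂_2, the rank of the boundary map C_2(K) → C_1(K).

n_0=8 n_1=21 n_2=13  [Z2]
∂1: piv[bl,bp,bw,bx,by,il,lu] rk=7  ker:iw,iy,lw,lx,ly,pu,pw,px,uw,ux,uy,wx,wy,xy
∂2: piv[blx,bly,bpw,bpx,bwx,bxy,ilw,ily,iwy,luy] rk=10  ker:lwy,lxy,pwx
rk∂_2=10

rank∂_2=10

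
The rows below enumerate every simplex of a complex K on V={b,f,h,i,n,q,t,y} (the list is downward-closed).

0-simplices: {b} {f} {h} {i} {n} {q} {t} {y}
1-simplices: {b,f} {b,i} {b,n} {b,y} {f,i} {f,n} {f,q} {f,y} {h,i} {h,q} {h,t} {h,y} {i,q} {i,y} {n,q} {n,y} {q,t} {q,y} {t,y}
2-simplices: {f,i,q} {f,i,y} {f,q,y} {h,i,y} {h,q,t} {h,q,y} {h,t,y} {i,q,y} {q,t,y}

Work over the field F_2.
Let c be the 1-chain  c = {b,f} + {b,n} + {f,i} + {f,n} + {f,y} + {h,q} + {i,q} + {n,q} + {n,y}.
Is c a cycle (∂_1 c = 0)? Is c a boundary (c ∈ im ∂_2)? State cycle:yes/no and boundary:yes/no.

n_0=8 n_1=19 n_2=9  [Z2]
∂1: piv[bf,bi,bn,by,fq,hi,ht] rk=7  ker:fi,fn,fy,hq,hy,iq,iy,nq,ny,qt,qy,ty
∂2: piv[fiq,fiy,fqy,hiy,hqt,hqy,hty] rk=7  ker:iqy,qty
∂1c = {h} + {q}

cycle:no boundary:no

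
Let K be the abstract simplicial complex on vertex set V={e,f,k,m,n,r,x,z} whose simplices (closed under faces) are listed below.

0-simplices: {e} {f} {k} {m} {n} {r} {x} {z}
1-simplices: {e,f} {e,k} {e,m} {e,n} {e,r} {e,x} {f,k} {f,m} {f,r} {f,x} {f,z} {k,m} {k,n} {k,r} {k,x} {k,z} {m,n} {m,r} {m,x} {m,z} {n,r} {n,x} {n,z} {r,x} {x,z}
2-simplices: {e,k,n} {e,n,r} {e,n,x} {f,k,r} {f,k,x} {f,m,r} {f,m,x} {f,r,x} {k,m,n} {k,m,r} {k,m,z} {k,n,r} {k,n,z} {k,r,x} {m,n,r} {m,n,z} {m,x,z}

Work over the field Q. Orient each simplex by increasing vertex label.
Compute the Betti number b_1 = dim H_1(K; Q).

b_1=4

n_0=8 n_1=25 n_2=17  [Q]
∂1: piv[ef,ek,em,en,er,ex,fz] rk=7  ker:fk,fm,fr,fx,km,kn,kr,kx,kz,mn,mr,mx,mz,nr,nx,nz,rx,xz
∂2: piv[ekn,enr,enx,fkr,fkx,fmr,fmx,frx,kmn,kmr,kmz,knr,knz,mxz] rk=14  ker:krx,mnr,mnz
b_1=(25−7)−14=4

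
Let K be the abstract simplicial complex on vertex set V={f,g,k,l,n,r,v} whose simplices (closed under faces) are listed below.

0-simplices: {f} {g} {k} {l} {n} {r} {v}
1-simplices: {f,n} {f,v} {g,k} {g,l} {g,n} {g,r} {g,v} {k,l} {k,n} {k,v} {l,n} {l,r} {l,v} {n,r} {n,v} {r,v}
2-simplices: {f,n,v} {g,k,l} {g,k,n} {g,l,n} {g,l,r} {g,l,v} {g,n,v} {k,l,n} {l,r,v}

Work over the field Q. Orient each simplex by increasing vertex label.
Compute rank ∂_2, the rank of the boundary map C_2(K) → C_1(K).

rank∂_2=8

n_0=7 n_1=16 n_2=9  [Q]
∂1: piv[fn,fv,gk,gl,gn,gr] rk=6  ker:gv,kl,kn,kv,ln,lr,lv,nr,nv,rv
∂2: piv[fnv,gkl,gkn,gln,glr,glv,gnv,lrv] rk=8  ker:kln
rk∂_2=8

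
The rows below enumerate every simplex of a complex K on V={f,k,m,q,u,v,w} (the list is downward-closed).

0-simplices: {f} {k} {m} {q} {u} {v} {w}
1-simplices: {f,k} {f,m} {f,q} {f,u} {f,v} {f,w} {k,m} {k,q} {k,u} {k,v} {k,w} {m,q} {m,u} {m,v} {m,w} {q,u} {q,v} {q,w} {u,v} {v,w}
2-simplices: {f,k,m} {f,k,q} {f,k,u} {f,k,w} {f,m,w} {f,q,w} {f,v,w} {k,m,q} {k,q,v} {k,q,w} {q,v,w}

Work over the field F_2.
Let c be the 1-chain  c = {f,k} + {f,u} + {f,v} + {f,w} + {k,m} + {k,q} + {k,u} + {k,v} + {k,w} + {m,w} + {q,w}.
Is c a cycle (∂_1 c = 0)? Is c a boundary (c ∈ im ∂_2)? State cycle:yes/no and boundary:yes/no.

n_0=7 n_1=20 n_2=11  [Z2]
∂1: piv[fk,fm,fq,fu,fv,fw] rk=6  ker:km,kq,ku,kv,kw,mq,mu,mv,mw,qu,qv,qw,uv,vw
∂2: piv[fkm,fkq,fku,fkw,fmw,fqw,fvw,kmq,kqv,qvw] rk=10  ker:kqw
∂1c = 0
c vs im∂2: reduces to 0 ⇒ boundary

cycle:yes boundary:yes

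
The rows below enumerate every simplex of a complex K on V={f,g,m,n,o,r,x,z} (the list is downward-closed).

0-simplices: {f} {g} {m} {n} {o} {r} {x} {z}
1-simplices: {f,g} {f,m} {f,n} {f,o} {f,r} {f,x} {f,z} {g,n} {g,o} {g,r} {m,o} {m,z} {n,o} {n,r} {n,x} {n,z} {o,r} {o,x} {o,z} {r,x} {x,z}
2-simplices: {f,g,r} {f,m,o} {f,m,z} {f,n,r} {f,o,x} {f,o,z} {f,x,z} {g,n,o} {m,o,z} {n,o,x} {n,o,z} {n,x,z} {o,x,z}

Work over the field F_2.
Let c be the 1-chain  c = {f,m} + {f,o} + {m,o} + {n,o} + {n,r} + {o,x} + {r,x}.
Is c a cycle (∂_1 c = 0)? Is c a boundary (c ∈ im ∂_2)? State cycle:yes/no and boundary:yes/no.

cycle:yes boundary:no

n_0=8 n_1=21 n_2=13  [Z2]
∂1: piv[fg,fm,fn,fo,fr,fx,fz] rk=7  ker:gn,go,gr,mo,mz,no,nr,nx,nz,or,ox,oz,rx,xz
∂2: piv[fgr,fmo,fmz,fnr,fox,foz,fxz,gno,nox,noz] rk=10  ker:moz,nxz,oxz
∂1c = 0
c vs im∂2: residual ≠ 0 ⇒ not boundary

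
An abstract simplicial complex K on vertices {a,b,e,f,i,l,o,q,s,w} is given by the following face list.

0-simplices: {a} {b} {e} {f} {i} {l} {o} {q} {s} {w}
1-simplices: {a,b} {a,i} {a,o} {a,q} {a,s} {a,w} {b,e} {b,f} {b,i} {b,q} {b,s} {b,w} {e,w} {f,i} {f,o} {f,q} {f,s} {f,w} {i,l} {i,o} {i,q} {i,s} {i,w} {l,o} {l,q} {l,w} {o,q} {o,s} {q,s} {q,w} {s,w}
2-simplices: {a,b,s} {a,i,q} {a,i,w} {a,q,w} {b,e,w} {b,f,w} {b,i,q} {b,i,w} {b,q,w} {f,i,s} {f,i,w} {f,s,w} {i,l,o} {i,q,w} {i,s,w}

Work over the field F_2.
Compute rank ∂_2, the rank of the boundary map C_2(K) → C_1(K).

n_0=10 n_1=31 n_2=15  [Z2]
∂1: piv[ab,ai,ao,aq,as,aw,be,bf,il] rk=9  ker:bi,bq,bs,bw,ew,fi,fo,fq,fs,fw,io,iq,is,iw,lo,lq,lw,oq,os,qs,qw,sw
∂2: piv[abs,aiq,aiw,aqw,bew,bfw,biq,biw,fis,fiw,fsw,ilo] rk=12  ker:bqw,iqw,isw
rk∂_2=12

rank∂_2=12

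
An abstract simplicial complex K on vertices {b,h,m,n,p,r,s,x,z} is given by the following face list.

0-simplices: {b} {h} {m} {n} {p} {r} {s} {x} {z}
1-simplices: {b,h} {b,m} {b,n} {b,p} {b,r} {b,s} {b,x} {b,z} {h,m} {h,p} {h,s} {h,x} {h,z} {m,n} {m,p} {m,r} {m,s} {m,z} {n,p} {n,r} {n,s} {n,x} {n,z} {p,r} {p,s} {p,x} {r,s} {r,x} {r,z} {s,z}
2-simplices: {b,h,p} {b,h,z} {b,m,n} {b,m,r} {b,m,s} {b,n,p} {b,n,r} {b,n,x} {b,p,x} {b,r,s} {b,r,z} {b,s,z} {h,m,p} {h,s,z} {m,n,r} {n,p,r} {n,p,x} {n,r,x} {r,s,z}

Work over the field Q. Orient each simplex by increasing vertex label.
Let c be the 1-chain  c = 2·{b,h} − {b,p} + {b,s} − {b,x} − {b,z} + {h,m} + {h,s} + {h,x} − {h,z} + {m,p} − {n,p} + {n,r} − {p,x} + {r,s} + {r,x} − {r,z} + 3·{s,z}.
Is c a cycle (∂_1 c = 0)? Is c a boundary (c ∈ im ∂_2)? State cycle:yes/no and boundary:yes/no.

n_0=9 n_1=30 n_2=19  [Q]
∂1: piv[bh,bm,bn,bp,br,bs,bx,bz] rk=8  ker:hm,hp,hs,hx,hz,mn,mp,mr,ms,mz,np,nr,ns,nx,nz,pr,ps,px,rs,rx,rz,sz
∂2: piv[bhp,bhz,bmn,bmr,bms,bnp,bnr,bnx,bpx,brs,brz,bsz,hmp,hsz,npr,nrx] rk=16  ker:mnr,npx,rsz
∂1c = 0
c vs im∂2: residual ≠ 0 ⇒ not boundary

cycle:yes boundary:no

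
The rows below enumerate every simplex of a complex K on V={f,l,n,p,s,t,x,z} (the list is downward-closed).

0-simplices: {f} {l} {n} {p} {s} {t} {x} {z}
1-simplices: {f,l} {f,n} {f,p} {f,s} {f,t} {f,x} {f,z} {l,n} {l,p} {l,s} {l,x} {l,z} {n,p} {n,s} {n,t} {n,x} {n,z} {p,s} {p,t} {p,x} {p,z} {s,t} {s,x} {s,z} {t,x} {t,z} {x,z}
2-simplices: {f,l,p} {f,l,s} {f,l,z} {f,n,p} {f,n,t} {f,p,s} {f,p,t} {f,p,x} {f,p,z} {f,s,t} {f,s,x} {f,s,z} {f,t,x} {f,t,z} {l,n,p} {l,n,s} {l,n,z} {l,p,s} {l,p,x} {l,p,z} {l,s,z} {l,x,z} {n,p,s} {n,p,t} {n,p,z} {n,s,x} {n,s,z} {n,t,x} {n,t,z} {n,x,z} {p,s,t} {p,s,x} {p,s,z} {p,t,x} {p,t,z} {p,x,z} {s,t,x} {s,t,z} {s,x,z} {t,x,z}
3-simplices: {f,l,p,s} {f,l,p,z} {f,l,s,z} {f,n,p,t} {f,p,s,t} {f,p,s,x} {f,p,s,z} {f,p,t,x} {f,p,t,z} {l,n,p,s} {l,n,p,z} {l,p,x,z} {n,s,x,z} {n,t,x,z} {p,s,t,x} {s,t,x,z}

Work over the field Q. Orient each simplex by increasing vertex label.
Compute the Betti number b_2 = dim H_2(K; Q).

n_0=8 n_1=27 n_2=40 n_3=16  [Q]
∂1: piv[fl,fn,fp,fs,ft,fx,fz] rk=7  ker:ln,lp,ls,lx,lz,np,ns,nt,nx,nz,ps,pt,px,pz,st,sx,sz,tx,tz,xz
∂2: piv[flp,fls,flz,fnp,fnt,fps,fpt,fpx,fpz,fst,fsx,fsz,ftx,ftz,lnp,lns,lnz,lpx,lxz,nsx] rk=20  ker:lps,lpz,lsz,nps,npt,npz,nsz,ntx,ntz,nxz,pst,psx,psz,ptx,ptz,pxz,stx,stz,sxz,txz
∂3: piv[flps,flpz,flsz,fnpt,fpst,fpsx,fpsz,fptx,fptz,lnps,lnpz,lpxz,nsxz,ntxz,pstx,stxz] rk=16
b_2=(40−20)−16=4

b_2=4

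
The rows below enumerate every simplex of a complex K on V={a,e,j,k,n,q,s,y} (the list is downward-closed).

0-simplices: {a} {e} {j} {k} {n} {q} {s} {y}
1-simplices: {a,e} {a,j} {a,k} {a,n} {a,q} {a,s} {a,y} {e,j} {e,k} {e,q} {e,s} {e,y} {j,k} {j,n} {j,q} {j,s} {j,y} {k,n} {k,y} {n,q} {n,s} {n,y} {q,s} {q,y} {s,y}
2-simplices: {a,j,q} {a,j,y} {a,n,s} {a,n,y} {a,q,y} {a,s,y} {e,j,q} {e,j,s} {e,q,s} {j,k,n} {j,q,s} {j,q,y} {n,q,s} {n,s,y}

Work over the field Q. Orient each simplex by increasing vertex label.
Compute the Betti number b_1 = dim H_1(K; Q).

b_1=7

n_0=8 n_1=25 n_2=14  [Q]
∂1: piv[ae,aj,ak,an,aq,as,ay] rk=7  ker:ej,ek,eq,es,ey,jk,jn,jq,js,jy,kn,ky,nq,ns,ny,qs,qy,sy
∂2: piv[ajq,ajy,ans,any,aqy,asy,ejq,ejs,eqs,jkn,nqs] rk=11  ker:jqs,jqy,nsy
b_1=(25−7)−11=7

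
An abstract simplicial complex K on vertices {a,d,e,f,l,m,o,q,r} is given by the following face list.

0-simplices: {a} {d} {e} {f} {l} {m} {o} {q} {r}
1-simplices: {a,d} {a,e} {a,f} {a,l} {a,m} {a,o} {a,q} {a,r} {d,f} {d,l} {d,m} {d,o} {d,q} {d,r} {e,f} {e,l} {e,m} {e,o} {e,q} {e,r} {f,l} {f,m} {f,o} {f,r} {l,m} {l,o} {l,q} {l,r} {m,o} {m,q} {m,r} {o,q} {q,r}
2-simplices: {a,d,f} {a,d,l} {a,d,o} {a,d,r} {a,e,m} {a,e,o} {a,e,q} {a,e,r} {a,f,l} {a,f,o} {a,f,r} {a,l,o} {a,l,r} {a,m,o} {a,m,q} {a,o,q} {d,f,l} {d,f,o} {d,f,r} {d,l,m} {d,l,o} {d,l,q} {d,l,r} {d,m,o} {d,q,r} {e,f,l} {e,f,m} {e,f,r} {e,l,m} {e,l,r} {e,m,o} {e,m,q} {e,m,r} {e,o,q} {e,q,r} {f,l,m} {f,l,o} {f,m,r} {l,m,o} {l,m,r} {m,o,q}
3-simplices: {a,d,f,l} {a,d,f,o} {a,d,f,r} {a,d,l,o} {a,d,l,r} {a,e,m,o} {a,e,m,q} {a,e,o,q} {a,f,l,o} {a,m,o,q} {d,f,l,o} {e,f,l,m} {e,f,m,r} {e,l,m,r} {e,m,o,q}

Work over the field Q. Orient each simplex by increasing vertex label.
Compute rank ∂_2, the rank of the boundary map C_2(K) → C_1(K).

rank∂_2=25

n_0=9 n_1=33 n_2=41 n_3=15  [Q]
∂1: piv[ad,ae,af,al,am,ao,aq,ar] rk=8  ker:df,dl,dm,do,dq,dr,ef,el,em,eo,eq,er,fl,fm,fo,fr,lm,lo,lq,lr,mo,mq,mr,oq,qr
∂2: piv[adf,adl,ado,adr,aem,aeo,aeq,aer,afl,afo,afr,alo,alr,amo,amq,aoq,dlm,dlq,dmo,dqr,efl,efm,efr,emr,eqr] rk=25  ker:dfl,dfo,dfr,dlo,dlr,elm,elr,emo,emq,eoq,flm,flo,fmr,lmo,lmr,moq
∂3: piv[adfl,adfo,adfr,adlo,adlr,aemo,aemq,aeoq,aflo,amoq,eflm,efmr,elmr] rk=13  ker:dflo,emoq
rk∂_2=25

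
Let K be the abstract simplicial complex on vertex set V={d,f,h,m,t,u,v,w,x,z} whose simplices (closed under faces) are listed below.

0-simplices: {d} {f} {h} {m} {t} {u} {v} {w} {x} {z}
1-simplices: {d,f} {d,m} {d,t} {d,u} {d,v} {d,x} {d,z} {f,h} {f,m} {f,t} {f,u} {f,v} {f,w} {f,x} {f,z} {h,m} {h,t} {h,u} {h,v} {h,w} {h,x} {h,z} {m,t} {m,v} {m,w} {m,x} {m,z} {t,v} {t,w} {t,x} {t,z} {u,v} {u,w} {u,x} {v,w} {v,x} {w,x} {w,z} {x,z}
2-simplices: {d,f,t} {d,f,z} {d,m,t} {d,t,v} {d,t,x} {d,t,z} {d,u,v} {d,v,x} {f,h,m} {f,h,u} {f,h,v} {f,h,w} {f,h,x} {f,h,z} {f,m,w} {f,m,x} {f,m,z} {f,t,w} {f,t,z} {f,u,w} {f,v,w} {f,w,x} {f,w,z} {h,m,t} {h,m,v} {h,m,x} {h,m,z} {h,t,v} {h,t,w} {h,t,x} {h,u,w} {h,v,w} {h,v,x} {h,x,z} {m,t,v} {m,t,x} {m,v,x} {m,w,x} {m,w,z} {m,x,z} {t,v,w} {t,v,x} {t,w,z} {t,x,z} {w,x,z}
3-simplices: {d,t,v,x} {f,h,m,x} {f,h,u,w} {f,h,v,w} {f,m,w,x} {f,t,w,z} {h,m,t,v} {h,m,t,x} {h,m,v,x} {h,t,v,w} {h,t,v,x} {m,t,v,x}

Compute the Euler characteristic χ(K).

χ(K)=4

n_0=10 n_1=39 n_2=45 n_3=12
χ=+10−39+45−12=4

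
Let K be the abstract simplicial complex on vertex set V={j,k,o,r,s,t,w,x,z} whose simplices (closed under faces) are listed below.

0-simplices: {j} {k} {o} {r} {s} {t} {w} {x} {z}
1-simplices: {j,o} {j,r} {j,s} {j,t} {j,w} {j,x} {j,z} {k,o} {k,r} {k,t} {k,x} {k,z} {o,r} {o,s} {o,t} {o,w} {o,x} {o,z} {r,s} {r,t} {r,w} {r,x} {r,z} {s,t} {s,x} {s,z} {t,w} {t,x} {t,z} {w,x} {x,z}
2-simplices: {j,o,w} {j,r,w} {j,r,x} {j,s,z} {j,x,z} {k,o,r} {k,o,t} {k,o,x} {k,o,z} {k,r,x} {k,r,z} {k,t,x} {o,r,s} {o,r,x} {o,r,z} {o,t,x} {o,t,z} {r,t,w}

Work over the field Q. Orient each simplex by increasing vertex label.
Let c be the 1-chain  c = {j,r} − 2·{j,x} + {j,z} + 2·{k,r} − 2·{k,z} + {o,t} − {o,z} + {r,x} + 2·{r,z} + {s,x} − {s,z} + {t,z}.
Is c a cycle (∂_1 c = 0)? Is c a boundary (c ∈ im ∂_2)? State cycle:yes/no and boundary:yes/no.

cycle:yes boundary:no

n_0=9 n_1=31 n_2=18  [Q]
∂1: piv[jo,jr,js,jt,jw,jx,jz,ko] rk=8  ker:kr,kt,kx,kz,or,os,ot,ow,ox,oz,rs,rt,rw,rx,rz,st,sx,sz,tw,tx,tz,wx,xz
∂2: piv[jow,jrw,jrx,jsz,jxz,kor,kot,kox,koz,krx,krz,ktx,ors,otz,rtw] rk=15  ker:orx,orz,otx
∂1c = 0
c vs im∂2: residual ≠ 0 ⇒ not boundary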